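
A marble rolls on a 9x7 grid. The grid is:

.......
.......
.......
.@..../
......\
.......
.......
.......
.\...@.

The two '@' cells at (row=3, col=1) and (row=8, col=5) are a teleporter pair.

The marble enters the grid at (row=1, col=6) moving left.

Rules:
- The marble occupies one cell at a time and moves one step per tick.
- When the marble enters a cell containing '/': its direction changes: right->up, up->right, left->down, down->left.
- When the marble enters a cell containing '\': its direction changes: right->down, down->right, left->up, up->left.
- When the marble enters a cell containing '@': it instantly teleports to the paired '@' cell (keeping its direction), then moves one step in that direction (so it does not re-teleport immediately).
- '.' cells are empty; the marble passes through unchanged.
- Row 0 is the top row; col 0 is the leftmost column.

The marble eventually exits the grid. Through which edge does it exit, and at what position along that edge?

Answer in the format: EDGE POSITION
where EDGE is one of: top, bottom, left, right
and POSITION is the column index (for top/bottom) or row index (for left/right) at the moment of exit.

Answer: left 1

Derivation:
Step 1: enter (1,6), '.' pass, move left to (1,5)
Step 2: enter (1,5), '.' pass, move left to (1,4)
Step 3: enter (1,4), '.' pass, move left to (1,3)
Step 4: enter (1,3), '.' pass, move left to (1,2)
Step 5: enter (1,2), '.' pass, move left to (1,1)
Step 6: enter (1,1), '.' pass, move left to (1,0)
Step 7: enter (1,0), '.' pass, move left to (1,-1)
Step 8: at (1,-1) — EXIT via left edge, pos 1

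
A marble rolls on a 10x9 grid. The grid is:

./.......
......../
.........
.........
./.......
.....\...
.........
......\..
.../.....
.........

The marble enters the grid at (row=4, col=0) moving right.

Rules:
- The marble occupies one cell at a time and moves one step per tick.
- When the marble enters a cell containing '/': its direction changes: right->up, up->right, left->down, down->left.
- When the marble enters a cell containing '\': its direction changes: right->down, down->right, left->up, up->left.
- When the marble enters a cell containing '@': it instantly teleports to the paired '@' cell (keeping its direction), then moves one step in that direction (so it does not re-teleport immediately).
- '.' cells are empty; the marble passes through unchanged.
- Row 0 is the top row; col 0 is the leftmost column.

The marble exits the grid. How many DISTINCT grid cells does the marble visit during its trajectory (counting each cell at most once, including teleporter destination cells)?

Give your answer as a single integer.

Answer: 13

Derivation:
Step 1: enter (4,0), '.' pass, move right to (4,1)
Step 2: enter (4,1), '/' deflects right->up, move up to (3,1)
Step 3: enter (3,1), '.' pass, move up to (2,1)
Step 4: enter (2,1), '.' pass, move up to (1,1)
Step 5: enter (1,1), '.' pass, move up to (0,1)
Step 6: enter (0,1), '/' deflects up->right, move right to (0,2)
Step 7: enter (0,2), '.' pass, move right to (0,3)
Step 8: enter (0,3), '.' pass, move right to (0,4)
Step 9: enter (0,4), '.' pass, move right to (0,5)
Step 10: enter (0,5), '.' pass, move right to (0,6)
Step 11: enter (0,6), '.' pass, move right to (0,7)
Step 12: enter (0,7), '.' pass, move right to (0,8)
Step 13: enter (0,8), '.' pass, move right to (0,9)
Step 14: at (0,9) — EXIT via right edge, pos 0
Distinct cells visited: 13 (path length 13)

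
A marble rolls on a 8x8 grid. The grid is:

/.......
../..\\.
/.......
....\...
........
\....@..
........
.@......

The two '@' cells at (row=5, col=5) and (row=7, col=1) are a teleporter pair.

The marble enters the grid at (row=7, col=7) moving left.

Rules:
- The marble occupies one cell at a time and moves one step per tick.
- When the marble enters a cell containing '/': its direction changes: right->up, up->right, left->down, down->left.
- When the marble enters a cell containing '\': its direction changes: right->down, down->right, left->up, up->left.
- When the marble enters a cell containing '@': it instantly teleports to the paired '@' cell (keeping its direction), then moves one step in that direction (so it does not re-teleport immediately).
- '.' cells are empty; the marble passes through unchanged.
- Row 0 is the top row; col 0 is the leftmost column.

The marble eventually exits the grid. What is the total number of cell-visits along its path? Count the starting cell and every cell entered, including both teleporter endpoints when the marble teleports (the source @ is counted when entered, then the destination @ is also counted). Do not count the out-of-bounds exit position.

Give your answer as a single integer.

Step 1: enter (7,7), '.' pass, move left to (7,6)
Step 2: enter (7,6), '.' pass, move left to (7,5)
Step 3: enter (7,5), '.' pass, move left to (7,4)
Step 4: enter (7,4), '.' pass, move left to (7,3)
Step 5: enter (7,3), '.' pass, move left to (7,2)
Step 6: enter (7,2), '.' pass, move left to (7,1)
Step 7: enter (7,1), '@' teleport (7,1)->(5,5), also enter (5,5), move left to (5,4)
Step 8: enter (5,4), '.' pass, move left to (5,3)
Step 9: enter (5,3), '.' pass, move left to (5,2)
Step 10: enter (5,2), '.' pass, move left to (5,1)
Step 11: enter (5,1), '.' pass, move left to (5,0)
Step 12: enter (5,0), '\' deflects left->up, move up to (4,0)
Step 13: enter (4,0), '.' pass, move up to (3,0)
Step 14: enter (3,0), '.' pass, move up to (2,0)
Step 15: enter (2,0), '/' deflects up->right, move right to (2,1)
Step 16: enter (2,1), '.' pass, move right to (2,2)
Step 17: enter (2,2), '.' pass, move right to (2,3)
Step 18: enter (2,3), '.' pass, move right to (2,4)
Step 19: enter (2,4), '.' pass, move right to (2,5)
Step 20: enter (2,5), '.' pass, move right to (2,6)
Step 21: enter (2,6), '.' pass, move right to (2,7)
Step 22: enter (2,7), '.' pass, move right to (2,8)
Step 23: at (2,8) — EXIT via right edge, pos 2
Path length (cell visits): 23

Answer: 23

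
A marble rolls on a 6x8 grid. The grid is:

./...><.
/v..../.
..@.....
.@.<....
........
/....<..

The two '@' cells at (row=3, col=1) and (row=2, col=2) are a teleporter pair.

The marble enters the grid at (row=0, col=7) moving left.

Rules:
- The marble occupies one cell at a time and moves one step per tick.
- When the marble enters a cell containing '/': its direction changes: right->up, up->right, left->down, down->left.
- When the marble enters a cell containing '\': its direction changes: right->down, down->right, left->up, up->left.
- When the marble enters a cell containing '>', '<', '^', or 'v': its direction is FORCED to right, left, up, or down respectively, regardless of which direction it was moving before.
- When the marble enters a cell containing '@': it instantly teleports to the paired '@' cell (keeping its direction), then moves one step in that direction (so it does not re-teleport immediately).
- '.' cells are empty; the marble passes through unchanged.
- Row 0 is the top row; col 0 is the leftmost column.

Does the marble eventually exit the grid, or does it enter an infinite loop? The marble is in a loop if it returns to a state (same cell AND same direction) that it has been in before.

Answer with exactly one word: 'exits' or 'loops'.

Step 1: enter (0,7), '.' pass, move left to (0,6)
Step 2: enter (0,6), '<' forces left->left, move left to (0,5)
Step 3: enter (0,5), '>' forces left->right, move right to (0,6)
Step 4: enter (0,6), '<' forces right->left, move left to (0,5)
Step 5: at (0,5) dir=left — LOOP DETECTED (seen before)

Answer: loops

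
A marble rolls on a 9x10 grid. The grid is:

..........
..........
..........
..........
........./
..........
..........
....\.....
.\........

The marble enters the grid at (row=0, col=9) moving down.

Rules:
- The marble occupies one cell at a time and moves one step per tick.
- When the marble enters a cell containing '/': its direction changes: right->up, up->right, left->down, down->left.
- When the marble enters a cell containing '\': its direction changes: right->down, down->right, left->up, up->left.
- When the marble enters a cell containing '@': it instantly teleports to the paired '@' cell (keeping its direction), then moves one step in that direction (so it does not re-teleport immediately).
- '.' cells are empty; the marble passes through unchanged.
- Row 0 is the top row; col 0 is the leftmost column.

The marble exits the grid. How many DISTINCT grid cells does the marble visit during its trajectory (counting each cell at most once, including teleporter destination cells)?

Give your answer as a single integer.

Step 1: enter (0,9), '.' pass, move down to (1,9)
Step 2: enter (1,9), '.' pass, move down to (2,9)
Step 3: enter (2,9), '.' pass, move down to (3,9)
Step 4: enter (3,9), '.' pass, move down to (4,9)
Step 5: enter (4,9), '/' deflects down->left, move left to (4,8)
Step 6: enter (4,8), '.' pass, move left to (4,7)
Step 7: enter (4,7), '.' pass, move left to (4,6)
Step 8: enter (4,6), '.' pass, move left to (4,5)
Step 9: enter (4,5), '.' pass, move left to (4,4)
Step 10: enter (4,4), '.' pass, move left to (4,3)
Step 11: enter (4,3), '.' pass, move left to (4,2)
Step 12: enter (4,2), '.' pass, move left to (4,1)
Step 13: enter (4,1), '.' pass, move left to (4,0)
Step 14: enter (4,0), '.' pass, move left to (4,-1)
Step 15: at (4,-1) — EXIT via left edge, pos 4
Distinct cells visited: 14 (path length 14)

Answer: 14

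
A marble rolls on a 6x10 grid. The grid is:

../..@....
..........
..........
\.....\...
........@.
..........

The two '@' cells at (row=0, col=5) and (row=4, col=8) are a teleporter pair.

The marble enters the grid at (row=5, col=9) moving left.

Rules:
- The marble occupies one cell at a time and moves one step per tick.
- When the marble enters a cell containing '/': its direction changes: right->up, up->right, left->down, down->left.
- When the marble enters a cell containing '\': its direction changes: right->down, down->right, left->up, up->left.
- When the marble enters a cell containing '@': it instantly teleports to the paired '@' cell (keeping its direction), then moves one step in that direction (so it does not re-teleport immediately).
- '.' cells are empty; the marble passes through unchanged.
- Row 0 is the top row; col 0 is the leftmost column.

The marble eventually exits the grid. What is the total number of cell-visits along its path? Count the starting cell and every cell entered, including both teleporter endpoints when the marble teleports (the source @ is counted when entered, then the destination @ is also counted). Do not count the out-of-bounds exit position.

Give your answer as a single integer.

Answer: 10

Derivation:
Step 1: enter (5,9), '.' pass, move left to (5,8)
Step 2: enter (5,8), '.' pass, move left to (5,7)
Step 3: enter (5,7), '.' pass, move left to (5,6)
Step 4: enter (5,6), '.' pass, move left to (5,5)
Step 5: enter (5,5), '.' pass, move left to (5,4)
Step 6: enter (5,4), '.' pass, move left to (5,3)
Step 7: enter (5,3), '.' pass, move left to (5,2)
Step 8: enter (5,2), '.' pass, move left to (5,1)
Step 9: enter (5,1), '.' pass, move left to (5,0)
Step 10: enter (5,0), '.' pass, move left to (5,-1)
Step 11: at (5,-1) — EXIT via left edge, pos 5
Path length (cell visits): 10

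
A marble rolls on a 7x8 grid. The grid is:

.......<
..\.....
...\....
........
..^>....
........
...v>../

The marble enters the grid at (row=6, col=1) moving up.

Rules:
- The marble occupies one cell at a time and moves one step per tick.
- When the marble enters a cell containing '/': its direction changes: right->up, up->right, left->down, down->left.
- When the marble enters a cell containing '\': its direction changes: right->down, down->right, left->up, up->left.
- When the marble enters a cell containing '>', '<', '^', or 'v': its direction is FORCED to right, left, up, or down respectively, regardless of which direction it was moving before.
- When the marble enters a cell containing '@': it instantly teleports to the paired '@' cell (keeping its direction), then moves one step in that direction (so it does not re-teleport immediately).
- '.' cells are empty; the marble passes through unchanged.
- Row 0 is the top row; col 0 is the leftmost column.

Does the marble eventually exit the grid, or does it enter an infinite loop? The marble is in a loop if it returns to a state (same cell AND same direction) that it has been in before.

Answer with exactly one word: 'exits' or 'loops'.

Step 1: enter (6,1), '.' pass, move up to (5,1)
Step 2: enter (5,1), '.' pass, move up to (4,1)
Step 3: enter (4,1), '.' pass, move up to (3,1)
Step 4: enter (3,1), '.' pass, move up to (2,1)
Step 5: enter (2,1), '.' pass, move up to (1,1)
Step 6: enter (1,1), '.' pass, move up to (0,1)
Step 7: enter (0,1), '.' pass, move up to (-1,1)
Step 8: at (-1,1) — EXIT via top edge, pos 1

Answer: exits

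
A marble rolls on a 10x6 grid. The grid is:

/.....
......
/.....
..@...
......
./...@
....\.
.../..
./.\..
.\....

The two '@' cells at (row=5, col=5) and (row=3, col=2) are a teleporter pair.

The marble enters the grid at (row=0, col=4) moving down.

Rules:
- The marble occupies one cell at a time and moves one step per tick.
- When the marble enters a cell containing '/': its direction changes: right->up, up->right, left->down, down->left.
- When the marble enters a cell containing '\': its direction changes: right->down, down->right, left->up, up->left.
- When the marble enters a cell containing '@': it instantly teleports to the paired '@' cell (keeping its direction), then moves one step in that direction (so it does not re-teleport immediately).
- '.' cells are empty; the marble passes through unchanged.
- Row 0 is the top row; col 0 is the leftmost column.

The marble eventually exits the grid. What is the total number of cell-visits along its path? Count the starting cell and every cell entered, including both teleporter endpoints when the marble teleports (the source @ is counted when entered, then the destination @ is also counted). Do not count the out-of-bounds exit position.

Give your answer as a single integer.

Step 1: enter (0,4), '.' pass, move down to (1,4)
Step 2: enter (1,4), '.' pass, move down to (2,4)
Step 3: enter (2,4), '.' pass, move down to (3,4)
Step 4: enter (3,4), '.' pass, move down to (4,4)
Step 5: enter (4,4), '.' pass, move down to (5,4)
Step 6: enter (5,4), '.' pass, move down to (6,4)
Step 7: enter (6,4), '\' deflects down->right, move right to (6,5)
Step 8: enter (6,5), '.' pass, move right to (6,6)
Step 9: at (6,6) — EXIT via right edge, pos 6
Path length (cell visits): 8

Answer: 8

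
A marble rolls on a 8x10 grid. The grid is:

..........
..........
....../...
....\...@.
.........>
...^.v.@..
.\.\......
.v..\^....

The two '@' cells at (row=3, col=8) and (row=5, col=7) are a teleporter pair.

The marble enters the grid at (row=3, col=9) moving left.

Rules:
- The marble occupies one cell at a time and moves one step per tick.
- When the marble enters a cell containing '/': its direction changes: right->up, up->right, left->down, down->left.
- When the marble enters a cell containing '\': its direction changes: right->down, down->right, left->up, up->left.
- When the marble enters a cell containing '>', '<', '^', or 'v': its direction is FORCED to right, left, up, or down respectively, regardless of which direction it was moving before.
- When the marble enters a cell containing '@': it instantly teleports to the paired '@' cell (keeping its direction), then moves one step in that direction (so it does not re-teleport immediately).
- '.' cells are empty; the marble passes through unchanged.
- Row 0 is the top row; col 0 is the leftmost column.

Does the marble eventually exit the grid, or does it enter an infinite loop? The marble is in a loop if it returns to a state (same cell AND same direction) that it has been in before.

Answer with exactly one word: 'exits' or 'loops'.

Answer: loops

Derivation:
Step 1: enter (3,9), '.' pass, move left to (3,8)
Step 2: enter (3,8), '@' teleport (3,8)->(5,7), also enter (5,7), move left to (5,6)
Step 3: enter (5,6), '.' pass, move left to (5,5)
Step 4: enter (5,5), 'v' forces left->down, move down to (6,5)
Step 5: enter (6,5), '.' pass, move down to (7,5)
Step 6: enter (7,5), '^' forces down->up, move up to (6,5)
Step 7: enter (6,5), '.' pass, move up to (5,5)
Step 8: enter (5,5), 'v' forces up->down, move down to (6,5)
Step 9: at (6,5) dir=down — LOOP DETECTED (seen before)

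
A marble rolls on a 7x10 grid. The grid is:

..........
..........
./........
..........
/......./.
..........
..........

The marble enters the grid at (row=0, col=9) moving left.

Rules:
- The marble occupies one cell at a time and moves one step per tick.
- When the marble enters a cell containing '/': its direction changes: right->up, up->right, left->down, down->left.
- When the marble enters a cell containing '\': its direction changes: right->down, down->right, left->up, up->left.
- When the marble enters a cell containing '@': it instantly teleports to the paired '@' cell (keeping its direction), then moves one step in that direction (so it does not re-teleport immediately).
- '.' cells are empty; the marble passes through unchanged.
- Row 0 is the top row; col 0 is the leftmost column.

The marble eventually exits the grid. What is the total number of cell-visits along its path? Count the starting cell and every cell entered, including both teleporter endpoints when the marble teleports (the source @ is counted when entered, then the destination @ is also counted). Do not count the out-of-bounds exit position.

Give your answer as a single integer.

Answer: 10

Derivation:
Step 1: enter (0,9), '.' pass, move left to (0,8)
Step 2: enter (0,8), '.' pass, move left to (0,7)
Step 3: enter (0,7), '.' pass, move left to (0,6)
Step 4: enter (0,6), '.' pass, move left to (0,5)
Step 5: enter (0,5), '.' pass, move left to (0,4)
Step 6: enter (0,4), '.' pass, move left to (0,3)
Step 7: enter (0,3), '.' pass, move left to (0,2)
Step 8: enter (0,2), '.' pass, move left to (0,1)
Step 9: enter (0,1), '.' pass, move left to (0,0)
Step 10: enter (0,0), '.' pass, move left to (0,-1)
Step 11: at (0,-1) — EXIT via left edge, pos 0
Path length (cell visits): 10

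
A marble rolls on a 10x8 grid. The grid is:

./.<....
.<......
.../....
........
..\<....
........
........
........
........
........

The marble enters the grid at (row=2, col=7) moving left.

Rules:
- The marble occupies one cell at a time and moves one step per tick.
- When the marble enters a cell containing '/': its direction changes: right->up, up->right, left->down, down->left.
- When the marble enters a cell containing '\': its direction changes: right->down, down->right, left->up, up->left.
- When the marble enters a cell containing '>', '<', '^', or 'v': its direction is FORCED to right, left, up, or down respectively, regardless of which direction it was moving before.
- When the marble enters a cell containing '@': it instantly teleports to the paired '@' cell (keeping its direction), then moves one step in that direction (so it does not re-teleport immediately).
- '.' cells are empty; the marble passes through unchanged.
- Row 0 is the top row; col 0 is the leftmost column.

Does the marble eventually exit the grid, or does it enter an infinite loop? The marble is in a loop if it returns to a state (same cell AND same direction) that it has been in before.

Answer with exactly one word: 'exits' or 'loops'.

Answer: exits

Derivation:
Step 1: enter (2,7), '.' pass, move left to (2,6)
Step 2: enter (2,6), '.' pass, move left to (2,5)
Step 3: enter (2,5), '.' pass, move left to (2,4)
Step 4: enter (2,4), '.' pass, move left to (2,3)
Step 5: enter (2,3), '/' deflects left->down, move down to (3,3)
Step 6: enter (3,3), '.' pass, move down to (4,3)
Step 7: enter (4,3), '<' forces down->left, move left to (4,2)
Step 8: enter (4,2), '\' deflects left->up, move up to (3,2)
Step 9: enter (3,2), '.' pass, move up to (2,2)
Step 10: enter (2,2), '.' pass, move up to (1,2)
Step 11: enter (1,2), '.' pass, move up to (0,2)
Step 12: enter (0,2), '.' pass, move up to (-1,2)
Step 13: at (-1,2) — EXIT via top edge, pos 2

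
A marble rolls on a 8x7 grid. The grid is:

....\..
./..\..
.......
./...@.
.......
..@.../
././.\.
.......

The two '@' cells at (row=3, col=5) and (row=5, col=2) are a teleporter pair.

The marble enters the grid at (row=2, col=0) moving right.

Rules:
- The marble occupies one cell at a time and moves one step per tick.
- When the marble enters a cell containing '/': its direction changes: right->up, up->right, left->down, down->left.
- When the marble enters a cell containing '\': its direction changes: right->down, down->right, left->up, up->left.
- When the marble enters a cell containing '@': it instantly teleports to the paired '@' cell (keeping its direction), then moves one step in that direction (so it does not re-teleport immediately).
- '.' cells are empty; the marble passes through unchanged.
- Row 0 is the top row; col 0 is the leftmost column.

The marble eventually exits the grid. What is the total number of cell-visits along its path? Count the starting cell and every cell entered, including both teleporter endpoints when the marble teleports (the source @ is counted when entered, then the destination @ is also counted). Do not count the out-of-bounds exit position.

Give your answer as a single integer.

Step 1: enter (2,0), '.' pass, move right to (2,1)
Step 2: enter (2,1), '.' pass, move right to (2,2)
Step 3: enter (2,2), '.' pass, move right to (2,3)
Step 4: enter (2,3), '.' pass, move right to (2,4)
Step 5: enter (2,4), '.' pass, move right to (2,5)
Step 6: enter (2,5), '.' pass, move right to (2,6)
Step 7: enter (2,6), '.' pass, move right to (2,7)
Step 8: at (2,7) — EXIT via right edge, pos 2
Path length (cell visits): 7

Answer: 7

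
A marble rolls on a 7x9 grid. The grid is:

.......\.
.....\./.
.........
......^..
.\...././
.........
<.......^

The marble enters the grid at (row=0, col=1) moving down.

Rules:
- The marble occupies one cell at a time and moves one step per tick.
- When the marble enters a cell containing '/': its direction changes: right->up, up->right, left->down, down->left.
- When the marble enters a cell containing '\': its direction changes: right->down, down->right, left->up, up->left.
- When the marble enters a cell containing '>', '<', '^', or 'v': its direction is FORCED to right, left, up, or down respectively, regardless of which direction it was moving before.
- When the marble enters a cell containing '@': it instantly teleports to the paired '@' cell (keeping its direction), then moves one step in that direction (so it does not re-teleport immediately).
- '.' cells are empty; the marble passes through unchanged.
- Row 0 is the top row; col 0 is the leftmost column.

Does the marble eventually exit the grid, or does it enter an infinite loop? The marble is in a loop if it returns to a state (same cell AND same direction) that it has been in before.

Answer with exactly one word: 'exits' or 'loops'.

Answer: exits

Derivation:
Step 1: enter (0,1), '.' pass, move down to (1,1)
Step 2: enter (1,1), '.' pass, move down to (2,1)
Step 3: enter (2,1), '.' pass, move down to (3,1)
Step 4: enter (3,1), '.' pass, move down to (4,1)
Step 5: enter (4,1), '\' deflects down->right, move right to (4,2)
Step 6: enter (4,2), '.' pass, move right to (4,3)
Step 7: enter (4,3), '.' pass, move right to (4,4)
Step 8: enter (4,4), '.' pass, move right to (4,5)
Step 9: enter (4,5), '.' pass, move right to (4,6)
Step 10: enter (4,6), '/' deflects right->up, move up to (3,6)
Step 11: enter (3,6), '^' forces up->up, move up to (2,6)
Step 12: enter (2,6), '.' pass, move up to (1,6)
Step 13: enter (1,6), '.' pass, move up to (0,6)
Step 14: enter (0,6), '.' pass, move up to (-1,6)
Step 15: at (-1,6) — EXIT via top edge, pos 6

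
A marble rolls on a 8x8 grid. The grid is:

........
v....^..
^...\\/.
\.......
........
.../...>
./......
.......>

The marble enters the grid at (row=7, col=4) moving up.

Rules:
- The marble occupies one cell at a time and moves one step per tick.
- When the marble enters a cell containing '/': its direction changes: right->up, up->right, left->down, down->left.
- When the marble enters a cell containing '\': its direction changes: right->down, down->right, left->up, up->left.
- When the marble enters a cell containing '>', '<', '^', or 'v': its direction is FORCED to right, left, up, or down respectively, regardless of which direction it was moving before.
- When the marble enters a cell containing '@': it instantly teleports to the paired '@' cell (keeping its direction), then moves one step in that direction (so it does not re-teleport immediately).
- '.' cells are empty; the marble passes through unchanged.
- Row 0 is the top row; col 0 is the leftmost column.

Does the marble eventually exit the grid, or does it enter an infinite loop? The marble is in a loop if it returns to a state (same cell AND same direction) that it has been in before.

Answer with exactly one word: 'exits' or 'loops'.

Answer: loops

Derivation:
Step 1: enter (7,4), '.' pass, move up to (6,4)
Step 2: enter (6,4), '.' pass, move up to (5,4)
Step 3: enter (5,4), '.' pass, move up to (4,4)
Step 4: enter (4,4), '.' pass, move up to (3,4)
Step 5: enter (3,4), '.' pass, move up to (2,4)
Step 6: enter (2,4), '\' deflects up->left, move left to (2,3)
Step 7: enter (2,3), '.' pass, move left to (2,2)
Step 8: enter (2,2), '.' pass, move left to (2,1)
Step 9: enter (2,1), '.' pass, move left to (2,0)
Step 10: enter (2,0), '^' forces left->up, move up to (1,0)
Step 11: enter (1,0), 'v' forces up->down, move down to (2,0)
Step 12: enter (2,0), '^' forces down->up, move up to (1,0)
Step 13: at (1,0) dir=up — LOOP DETECTED (seen before)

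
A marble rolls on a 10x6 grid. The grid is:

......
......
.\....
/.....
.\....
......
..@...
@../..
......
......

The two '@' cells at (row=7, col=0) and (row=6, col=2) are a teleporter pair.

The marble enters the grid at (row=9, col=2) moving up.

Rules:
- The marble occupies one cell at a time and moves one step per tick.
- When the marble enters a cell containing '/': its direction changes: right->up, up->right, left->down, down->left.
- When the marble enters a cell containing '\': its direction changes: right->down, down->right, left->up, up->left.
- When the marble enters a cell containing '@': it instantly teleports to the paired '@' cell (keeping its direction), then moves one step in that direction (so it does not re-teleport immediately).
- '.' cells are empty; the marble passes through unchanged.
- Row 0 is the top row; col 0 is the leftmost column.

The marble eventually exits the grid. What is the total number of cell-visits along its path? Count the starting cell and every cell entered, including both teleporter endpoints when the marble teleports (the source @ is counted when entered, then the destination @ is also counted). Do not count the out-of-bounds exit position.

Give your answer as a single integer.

Step 1: enter (9,2), '.' pass, move up to (8,2)
Step 2: enter (8,2), '.' pass, move up to (7,2)
Step 3: enter (7,2), '.' pass, move up to (6,2)
Step 4: enter (6,2), '@' teleport (6,2)->(7,0), also enter (7,0), move up to (6,0)
Step 5: enter (6,0), '.' pass, move up to (5,0)
Step 6: enter (5,0), '.' pass, move up to (4,0)
Step 7: enter (4,0), '.' pass, move up to (3,0)
Step 8: enter (3,0), '/' deflects up->right, move right to (3,1)
Step 9: enter (3,1), '.' pass, move right to (3,2)
Step 10: enter (3,2), '.' pass, move right to (3,3)
Step 11: enter (3,3), '.' pass, move right to (3,4)
Step 12: enter (3,4), '.' pass, move right to (3,5)
Step 13: enter (3,5), '.' pass, move right to (3,6)
Step 14: at (3,6) — EXIT via right edge, pos 3
Path length (cell visits): 14

Answer: 14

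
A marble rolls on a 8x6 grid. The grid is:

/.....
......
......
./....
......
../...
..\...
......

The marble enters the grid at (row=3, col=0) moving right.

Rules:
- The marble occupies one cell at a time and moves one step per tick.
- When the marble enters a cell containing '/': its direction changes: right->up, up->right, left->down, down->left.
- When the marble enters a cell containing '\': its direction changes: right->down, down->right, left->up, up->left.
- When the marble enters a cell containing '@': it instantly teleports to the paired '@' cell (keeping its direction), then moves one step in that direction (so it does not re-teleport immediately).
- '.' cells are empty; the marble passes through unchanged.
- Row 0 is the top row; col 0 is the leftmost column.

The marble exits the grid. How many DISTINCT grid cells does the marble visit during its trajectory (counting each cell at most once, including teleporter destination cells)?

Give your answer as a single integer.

Answer: 5

Derivation:
Step 1: enter (3,0), '.' pass, move right to (3,1)
Step 2: enter (3,1), '/' deflects right->up, move up to (2,1)
Step 3: enter (2,1), '.' pass, move up to (1,1)
Step 4: enter (1,1), '.' pass, move up to (0,1)
Step 5: enter (0,1), '.' pass, move up to (-1,1)
Step 6: at (-1,1) — EXIT via top edge, pos 1
Distinct cells visited: 5 (path length 5)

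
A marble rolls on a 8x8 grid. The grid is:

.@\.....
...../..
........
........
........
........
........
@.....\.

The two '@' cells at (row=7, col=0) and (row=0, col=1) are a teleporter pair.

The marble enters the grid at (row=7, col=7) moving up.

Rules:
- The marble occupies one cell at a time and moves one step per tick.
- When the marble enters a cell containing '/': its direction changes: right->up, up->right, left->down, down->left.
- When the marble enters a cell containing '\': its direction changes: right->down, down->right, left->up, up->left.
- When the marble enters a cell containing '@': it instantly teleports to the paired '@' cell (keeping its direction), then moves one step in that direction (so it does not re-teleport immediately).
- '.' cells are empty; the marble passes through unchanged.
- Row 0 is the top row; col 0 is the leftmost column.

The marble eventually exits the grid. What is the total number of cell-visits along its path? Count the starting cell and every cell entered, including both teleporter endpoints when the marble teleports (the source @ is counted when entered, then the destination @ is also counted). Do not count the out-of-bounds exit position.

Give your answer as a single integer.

Step 1: enter (7,7), '.' pass, move up to (6,7)
Step 2: enter (6,7), '.' pass, move up to (5,7)
Step 3: enter (5,7), '.' pass, move up to (4,7)
Step 4: enter (4,7), '.' pass, move up to (3,7)
Step 5: enter (3,7), '.' pass, move up to (2,7)
Step 6: enter (2,7), '.' pass, move up to (1,7)
Step 7: enter (1,7), '.' pass, move up to (0,7)
Step 8: enter (0,7), '.' pass, move up to (-1,7)
Step 9: at (-1,7) — EXIT via top edge, pos 7
Path length (cell visits): 8

Answer: 8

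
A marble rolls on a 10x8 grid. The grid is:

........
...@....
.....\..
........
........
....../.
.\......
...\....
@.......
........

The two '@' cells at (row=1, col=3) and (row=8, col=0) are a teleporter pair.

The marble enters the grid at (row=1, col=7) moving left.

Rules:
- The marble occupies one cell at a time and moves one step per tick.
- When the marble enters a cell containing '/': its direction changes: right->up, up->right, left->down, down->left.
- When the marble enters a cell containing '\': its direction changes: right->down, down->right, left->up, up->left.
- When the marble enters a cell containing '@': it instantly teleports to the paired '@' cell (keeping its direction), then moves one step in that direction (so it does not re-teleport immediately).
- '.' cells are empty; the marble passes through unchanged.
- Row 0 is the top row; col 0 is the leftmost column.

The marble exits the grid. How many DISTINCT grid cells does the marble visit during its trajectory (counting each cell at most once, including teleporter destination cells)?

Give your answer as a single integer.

Answer: 6

Derivation:
Step 1: enter (1,7), '.' pass, move left to (1,6)
Step 2: enter (1,6), '.' pass, move left to (1,5)
Step 3: enter (1,5), '.' pass, move left to (1,4)
Step 4: enter (1,4), '.' pass, move left to (1,3)
Step 5: enter (1,3), '@' teleport (1,3)->(8,0), also enter (8,0), move left to (8,-1)
Step 6: at (8,-1) — EXIT via left edge, pos 8
Distinct cells visited: 6 (path length 6)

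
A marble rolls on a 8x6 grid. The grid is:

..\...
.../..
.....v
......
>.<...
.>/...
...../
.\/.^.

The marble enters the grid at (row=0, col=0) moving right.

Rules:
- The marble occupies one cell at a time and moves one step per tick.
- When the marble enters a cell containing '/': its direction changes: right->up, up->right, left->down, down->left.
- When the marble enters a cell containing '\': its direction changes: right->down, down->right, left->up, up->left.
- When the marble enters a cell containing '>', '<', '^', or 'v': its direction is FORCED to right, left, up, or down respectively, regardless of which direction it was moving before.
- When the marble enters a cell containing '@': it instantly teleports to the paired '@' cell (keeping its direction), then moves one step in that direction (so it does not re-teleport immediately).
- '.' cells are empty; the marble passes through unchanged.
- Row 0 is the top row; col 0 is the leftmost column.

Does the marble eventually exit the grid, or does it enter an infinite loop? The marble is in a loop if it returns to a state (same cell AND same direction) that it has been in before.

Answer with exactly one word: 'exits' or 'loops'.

Answer: loops

Derivation:
Step 1: enter (0,0), '.' pass, move right to (0,1)
Step 2: enter (0,1), '.' pass, move right to (0,2)
Step 3: enter (0,2), '\' deflects right->down, move down to (1,2)
Step 4: enter (1,2), '.' pass, move down to (2,2)
Step 5: enter (2,2), '.' pass, move down to (3,2)
Step 6: enter (3,2), '.' pass, move down to (4,2)
Step 7: enter (4,2), '<' forces down->left, move left to (4,1)
Step 8: enter (4,1), '.' pass, move left to (4,0)
Step 9: enter (4,0), '>' forces left->right, move right to (4,1)
Step 10: enter (4,1), '.' pass, move right to (4,2)
Step 11: enter (4,2), '<' forces right->left, move left to (4,1)
Step 12: at (4,1) dir=left — LOOP DETECTED (seen before)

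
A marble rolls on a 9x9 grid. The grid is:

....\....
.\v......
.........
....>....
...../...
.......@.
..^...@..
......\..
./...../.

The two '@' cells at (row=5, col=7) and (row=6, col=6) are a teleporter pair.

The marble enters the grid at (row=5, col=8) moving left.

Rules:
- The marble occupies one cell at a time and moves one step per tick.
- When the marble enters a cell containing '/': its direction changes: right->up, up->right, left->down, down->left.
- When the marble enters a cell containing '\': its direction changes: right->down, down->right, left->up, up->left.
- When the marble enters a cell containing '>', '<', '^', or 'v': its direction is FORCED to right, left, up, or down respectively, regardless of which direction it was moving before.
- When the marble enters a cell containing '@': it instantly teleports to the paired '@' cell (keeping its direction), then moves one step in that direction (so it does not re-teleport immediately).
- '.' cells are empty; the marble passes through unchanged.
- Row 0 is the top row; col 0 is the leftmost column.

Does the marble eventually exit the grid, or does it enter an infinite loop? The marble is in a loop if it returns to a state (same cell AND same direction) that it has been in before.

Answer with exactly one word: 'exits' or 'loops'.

Step 1: enter (5,8), '.' pass, move left to (5,7)
Step 2: enter (5,7), '@' teleport (5,7)->(6,6), also enter (6,6), move left to (6,5)
Step 3: enter (6,5), '.' pass, move left to (6,4)
Step 4: enter (6,4), '.' pass, move left to (6,3)
Step 5: enter (6,3), '.' pass, move left to (6,2)
Step 6: enter (6,2), '^' forces left->up, move up to (5,2)
Step 7: enter (5,2), '.' pass, move up to (4,2)
Step 8: enter (4,2), '.' pass, move up to (3,2)
Step 9: enter (3,2), '.' pass, move up to (2,2)
Step 10: enter (2,2), '.' pass, move up to (1,2)
Step 11: enter (1,2), 'v' forces up->down, move down to (2,2)
Step 12: enter (2,2), '.' pass, move down to (3,2)
Step 13: enter (3,2), '.' pass, move down to (4,2)
Step 14: enter (4,2), '.' pass, move down to (5,2)
Step 15: enter (5,2), '.' pass, move down to (6,2)
Step 16: enter (6,2), '^' forces down->up, move up to (5,2)
Step 17: at (5,2) dir=up — LOOP DETECTED (seen before)

Answer: loops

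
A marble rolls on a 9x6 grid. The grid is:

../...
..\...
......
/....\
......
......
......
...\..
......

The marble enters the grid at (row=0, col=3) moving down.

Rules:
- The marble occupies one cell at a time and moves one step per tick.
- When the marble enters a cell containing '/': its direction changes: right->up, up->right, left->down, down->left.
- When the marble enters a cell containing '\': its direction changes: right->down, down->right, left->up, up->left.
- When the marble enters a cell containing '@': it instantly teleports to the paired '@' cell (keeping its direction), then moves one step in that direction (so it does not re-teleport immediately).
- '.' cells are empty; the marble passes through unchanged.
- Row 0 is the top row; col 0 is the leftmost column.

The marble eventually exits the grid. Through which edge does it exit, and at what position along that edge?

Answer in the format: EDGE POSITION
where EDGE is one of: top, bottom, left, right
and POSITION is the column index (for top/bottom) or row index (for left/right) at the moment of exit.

Step 1: enter (0,3), '.' pass, move down to (1,3)
Step 2: enter (1,3), '.' pass, move down to (2,3)
Step 3: enter (2,3), '.' pass, move down to (3,3)
Step 4: enter (3,3), '.' pass, move down to (4,3)
Step 5: enter (4,3), '.' pass, move down to (5,3)
Step 6: enter (5,3), '.' pass, move down to (6,3)
Step 7: enter (6,3), '.' pass, move down to (7,3)
Step 8: enter (7,3), '\' deflects down->right, move right to (7,4)
Step 9: enter (7,4), '.' pass, move right to (7,5)
Step 10: enter (7,5), '.' pass, move right to (7,6)
Step 11: at (7,6) — EXIT via right edge, pos 7

Answer: right 7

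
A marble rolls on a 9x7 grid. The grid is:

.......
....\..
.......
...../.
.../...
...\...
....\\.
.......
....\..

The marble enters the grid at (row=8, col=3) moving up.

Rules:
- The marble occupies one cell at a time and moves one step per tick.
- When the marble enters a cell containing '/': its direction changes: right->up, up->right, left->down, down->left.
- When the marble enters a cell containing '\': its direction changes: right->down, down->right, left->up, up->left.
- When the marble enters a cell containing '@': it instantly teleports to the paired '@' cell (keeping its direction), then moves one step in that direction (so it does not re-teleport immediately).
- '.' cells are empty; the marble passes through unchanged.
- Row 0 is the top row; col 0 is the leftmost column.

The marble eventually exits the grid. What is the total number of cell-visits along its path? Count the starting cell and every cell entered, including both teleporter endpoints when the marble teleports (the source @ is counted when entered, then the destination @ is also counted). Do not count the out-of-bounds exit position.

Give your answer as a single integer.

Step 1: enter (8,3), '.' pass, move up to (7,3)
Step 2: enter (7,3), '.' pass, move up to (6,3)
Step 3: enter (6,3), '.' pass, move up to (5,3)
Step 4: enter (5,3), '\' deflects up->left, move left to (5,2)
Step 5: enter (5,2), '.' pass, move left to (5,1)
Step 6: enter (5,1), '.' pass, move left to (5,0)
Step 7: enter (5,0), '.' pass, move left to (5,-1)
Step 8: at (5,-1) — EXIT via left edge, pos 5
Path length (cell visits): 7

Answer: 7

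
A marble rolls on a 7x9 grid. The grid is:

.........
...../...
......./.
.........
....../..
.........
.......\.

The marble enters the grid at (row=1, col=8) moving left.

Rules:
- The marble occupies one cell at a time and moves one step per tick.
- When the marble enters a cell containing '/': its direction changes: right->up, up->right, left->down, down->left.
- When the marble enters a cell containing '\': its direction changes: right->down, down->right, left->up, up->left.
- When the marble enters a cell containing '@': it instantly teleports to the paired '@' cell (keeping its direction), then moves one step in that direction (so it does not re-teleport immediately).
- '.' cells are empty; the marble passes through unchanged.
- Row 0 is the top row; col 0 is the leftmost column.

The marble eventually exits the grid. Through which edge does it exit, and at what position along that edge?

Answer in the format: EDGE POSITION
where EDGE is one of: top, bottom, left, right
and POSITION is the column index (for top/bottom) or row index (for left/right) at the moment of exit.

Step 1: enter (1,8), '.' pass, move left to (1,7)
Step 2: enter (1,7), '.' pass, move left to (1,6)
Step 3: enter (1,6), '.' pass, move left to (1,5)
Step 4: enter (1,5), '/' deflects left->down, move down to (2,5)
Step 5: enter (2,5), '.' pass, move down to (3,5)
Step 6: enter (3,5), '.' pass, move down to (4,5)
Step 7: enter (4,5), '.' pass, move down to (5,5)
Step 8: enter (5,5), '.' pass, move down to (6,5)
Step 9: enter (6,5), '.' pass, move down to (7,5)
Step 10: at (7,5) — EXIT via bottom edge, pos 5

Answer: bottom 5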